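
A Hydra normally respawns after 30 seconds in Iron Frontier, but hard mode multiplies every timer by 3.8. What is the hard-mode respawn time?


Respawn time = base * multiplier
= 30 * 3.8
= 114.0 seconds

114.0 seconds


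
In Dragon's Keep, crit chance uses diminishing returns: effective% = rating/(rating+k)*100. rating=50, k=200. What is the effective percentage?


effective% = rating / (rating + k) * 100
= 50 / (50 + 200) * 100
= 50 / 250 * 100
= 0.2 * 100
= 20.00%

20.00%


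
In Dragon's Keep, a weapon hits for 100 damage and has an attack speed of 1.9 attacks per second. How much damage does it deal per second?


DPS = damage * attack_speed
= 100 * 1.9
= 190.0

190.0 DPS


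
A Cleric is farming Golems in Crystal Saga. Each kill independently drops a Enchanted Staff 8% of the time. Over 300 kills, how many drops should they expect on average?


Expected drops = kills * (drop_rate / 100)
= 300 * (8 / 100)
= 300 * 0.08
= 24.0

24.0 drops


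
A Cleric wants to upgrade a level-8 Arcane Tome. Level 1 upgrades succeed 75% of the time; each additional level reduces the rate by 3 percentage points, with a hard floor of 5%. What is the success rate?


raw_rate = 75 - 3 * (8 - 1)
= 75 - 3 * 7
= 75 - 21
= 54
Apply floor: max(54, 5) = 54%

54%


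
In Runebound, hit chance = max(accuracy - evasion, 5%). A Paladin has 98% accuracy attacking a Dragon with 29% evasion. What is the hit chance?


accuracy - evasion = 98 - 29 = 69
Apply floor: max(69, 5) = 69
Hit chance = 69%

69%


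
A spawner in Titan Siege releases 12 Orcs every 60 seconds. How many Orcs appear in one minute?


Spawns per minute = count * (60 / interval)
= 12 * (60 / 60)
= 12 * 1.0
= 12.0

12.0 per minute


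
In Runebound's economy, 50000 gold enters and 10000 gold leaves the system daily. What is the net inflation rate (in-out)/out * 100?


Net gold = 50000 - 10000 = 40000
Inflation rate = net / sunk * 100 = 40000 / 10000 * 100
= 4.0 * 100
= 400.00%

400.00%


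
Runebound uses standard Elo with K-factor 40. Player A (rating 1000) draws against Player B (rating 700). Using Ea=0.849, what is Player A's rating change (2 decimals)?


Elo update: delta = K * (S - Ea), where S = 0.5 (draws)
S - Ea = 0.5 - 0.849 = -0.349
Rating change = 40 * -0.349
= -13.96

-13.96 rating points


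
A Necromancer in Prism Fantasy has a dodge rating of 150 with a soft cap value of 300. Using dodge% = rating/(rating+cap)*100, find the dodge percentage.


dodge% = 150 / (150 + 300) * 100
= 150 / 450 * 100
= 0.333333 * 100
= 33.33%

33.33%


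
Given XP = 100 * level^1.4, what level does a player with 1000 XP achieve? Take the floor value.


XP = 100 * level^1.4, so level = (XP / 100)^(1/1.4)
= (1000 / 100)^(1/1.4)
= 10.0^0.7143
= 5.1795
Floor: level = 5

level 5


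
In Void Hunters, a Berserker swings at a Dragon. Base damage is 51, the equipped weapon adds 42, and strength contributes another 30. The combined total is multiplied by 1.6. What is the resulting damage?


Sum base + weapon + str = 51 + 42 + 30 = 123
Multiply by 1.6:
123 * 1.6 = 196.8

196.8 damage


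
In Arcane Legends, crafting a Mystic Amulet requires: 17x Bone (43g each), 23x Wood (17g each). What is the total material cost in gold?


Cost breakdown:
  Bone: 17 * 43 = 731
  Wood: 23 * 17 = 391
Total = 731 + 391 = 1122

1122 gold


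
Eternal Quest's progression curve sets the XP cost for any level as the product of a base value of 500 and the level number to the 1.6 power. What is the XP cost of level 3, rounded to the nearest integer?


XP = 500 * level^1.6
Substitute level = 3:
XP = 500 * 3^1.6
= 500 * 5.7995
= 2900

2900 XP


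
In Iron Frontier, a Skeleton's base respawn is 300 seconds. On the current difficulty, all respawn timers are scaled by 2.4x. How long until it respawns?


Respawn time = base * multiplier
= 300 * 2.4
= 720.0 seconds

720.0 seconds


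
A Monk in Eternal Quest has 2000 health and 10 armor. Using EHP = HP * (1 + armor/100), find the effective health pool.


EHP = 2000 * (1 + 10/100)
= 2000 * (1 + 0.1)
= 2000 * 1.1
= 2200.0

2200.0 EHP


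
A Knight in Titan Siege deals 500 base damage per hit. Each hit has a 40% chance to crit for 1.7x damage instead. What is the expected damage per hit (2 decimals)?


E[dmg] = base * (1 + crit_chance * (crit_mult - 1))
cc as decimal = 40/100 = 0.4
cm - 1 = 1.7 - 1 = 0.7
Bonus factor = 0.4 * 0.7 = 0.28
Total multiplier = 1 + 0.28 = 1.28
Expected damage = 500 * 1.28 = 640.00

640.00 damage


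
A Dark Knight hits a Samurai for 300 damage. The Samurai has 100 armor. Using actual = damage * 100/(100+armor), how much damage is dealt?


actual = 300 * 100 / (100 + 100)
= 300 * 100 / 200
= 30000 / 200
= 150.00

150.00 damage


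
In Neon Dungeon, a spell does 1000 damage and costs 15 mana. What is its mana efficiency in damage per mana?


Efficiency = damage / mana
= 1000 / 15
= 66.67

66.67 dmg/mana


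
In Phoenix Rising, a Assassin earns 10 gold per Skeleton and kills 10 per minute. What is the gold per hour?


Gold per minute = 10 * 10 = 100
Gold per hour = 100 * 60 = 6000

6000 gold/hour


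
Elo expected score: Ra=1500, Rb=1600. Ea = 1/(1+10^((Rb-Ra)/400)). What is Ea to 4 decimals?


Elo expected score: Ea = 1/(1 + 10^((Rb-Ra)/400))
Rb - Ra = 1600 - 1500 = 100
(Rb-Ra)/400 = 100/400 = 0.25
10^0.25 = 1.778279
Ea = 1/(1 + 1.778279) = 1/2.778279 = 0.3599

0.3599


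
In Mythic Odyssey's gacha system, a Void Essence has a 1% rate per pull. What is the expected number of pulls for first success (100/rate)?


Expected pulls for a geometric distribution = 1/p = 100 / rate%
= 100 / 1
= 100.0

100.0 pulls


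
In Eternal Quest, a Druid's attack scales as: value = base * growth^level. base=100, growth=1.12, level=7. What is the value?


value = base * growth^level
= 100 * 1.12^7
= 100 * 2.210681
= 221.07

221.07 attack


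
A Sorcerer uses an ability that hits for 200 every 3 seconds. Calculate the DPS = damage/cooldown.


DPS = damage / cooldown
= 200 / 3
= 66.67

66.67 DPS


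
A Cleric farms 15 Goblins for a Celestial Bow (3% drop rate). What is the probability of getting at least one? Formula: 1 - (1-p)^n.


P(at least one) = 1 - P(none) = 1 - (1-p)^n
p = 3/100 = 0.03
1 - p = 0.97
(1 - p)^15 = 0.97^15 = 0.633251
P(at least one) = 1 - 0.633251 = 0.3667

0.3667


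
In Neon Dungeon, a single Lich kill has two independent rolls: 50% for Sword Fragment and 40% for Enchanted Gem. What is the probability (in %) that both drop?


For independent events, P(both) = P(A) * P(B)
= 50% * 40%
= 2000 / 100 %
= 20.0%

20.0%


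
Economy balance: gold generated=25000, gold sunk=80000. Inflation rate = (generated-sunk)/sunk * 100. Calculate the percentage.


Net gold = 25000 - 80000 = -55000
Inflation rate = net / sunk * 100 = -55000 / 80000 * 100
= -0.6875 * 100
= -68.75%

-68.75%


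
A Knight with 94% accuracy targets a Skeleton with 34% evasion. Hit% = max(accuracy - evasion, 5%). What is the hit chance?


accuracy - evasion = 94 - 34 = 60
Apply floor: max(60, 5) = 60
Hit chance = 60%

60%


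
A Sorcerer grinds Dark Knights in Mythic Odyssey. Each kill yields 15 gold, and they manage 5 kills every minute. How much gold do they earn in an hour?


Gold per minute = 15 * 5 = 75
Gold per hour = 75 * 60 = 4500

4500 gold/hour


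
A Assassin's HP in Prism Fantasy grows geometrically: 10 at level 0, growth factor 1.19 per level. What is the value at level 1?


value = base * growth^level
= 10 * 1.19^1
= 10 * 1.19
= 11.90

11.90 HP


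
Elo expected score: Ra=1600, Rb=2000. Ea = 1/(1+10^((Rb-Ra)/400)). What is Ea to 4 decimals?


Elo expected score: Ea = 1/(1 + 10^((Rb-Ra)/400))
Rb - Ra = 2000 - 1600 = 400
(Rb-Ra)/400 = 400/400 = 1.0
10^1.0 = 10.0
Ea = 1/(1 + 10.0) = 1/11.0 = 0.0909

0.0909


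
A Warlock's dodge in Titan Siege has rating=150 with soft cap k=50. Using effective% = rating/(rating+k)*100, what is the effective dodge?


effective% = rating / (rating + k) * 100
= 150 / (150 + 50) * 100
= 150 / 200 * 100
= 0.75 * 100
= 75.00%

75.00%


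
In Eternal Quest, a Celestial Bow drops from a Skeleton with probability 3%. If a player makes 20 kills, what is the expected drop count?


Expected drops = kills * (drop_rate / 100)
= 20 * (3 / 100)
= 20 * 0.03
= 0.6

0.6 drops


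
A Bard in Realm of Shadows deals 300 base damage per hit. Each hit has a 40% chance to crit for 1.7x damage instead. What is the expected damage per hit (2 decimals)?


E[dmg] = base * (1 + crit_chance * (crit_mult - 1))
cc as decimal = 40/100 = 0.4
cm - 1 = 1.7 - 1 = 0.7
Bonus factor = 0.4 * 0.7 = 0.28
Total multiplier = 1 + 0.28 = 1.28
Expected damage = 300 * 1.28 = 384.00

384.00 damage


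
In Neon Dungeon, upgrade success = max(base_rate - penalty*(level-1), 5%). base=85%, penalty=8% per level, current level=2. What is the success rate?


raw_rate = 85 - 8 * (2 - 1)
= 85 - 8 * 1
= 85 - 8
= 77
Apply floor: max(77, 5) = 77%

77%


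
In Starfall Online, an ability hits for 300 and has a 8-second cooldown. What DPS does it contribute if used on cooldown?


DPS = damage / cooldown
= 300 / 8
= 37.50

37.50 DPS


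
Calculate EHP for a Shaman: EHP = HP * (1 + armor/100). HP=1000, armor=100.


EHP = 1000 * (1 + 100/100)
= 1000 * (1 + 1.0)
= 1000 * 2.0
= 2000.0

2000.0 EHP


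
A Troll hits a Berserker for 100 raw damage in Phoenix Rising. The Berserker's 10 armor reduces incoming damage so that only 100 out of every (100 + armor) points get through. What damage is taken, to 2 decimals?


actual = 100 * 100 / (100 + 10)
= 100 * 100 / 110
= 10000 / 110
= 90.91

90.91 damage


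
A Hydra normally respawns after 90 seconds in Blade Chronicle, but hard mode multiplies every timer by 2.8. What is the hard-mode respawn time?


Respawn time = base * multiplier
= 90 * 2.8
= 252.0 seconds

252.0 seconds


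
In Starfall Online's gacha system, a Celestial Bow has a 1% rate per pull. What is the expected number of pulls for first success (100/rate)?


Expected pulls for a geometric distribution = 1/p = 100 / rate%
= 100 / 1
= 100.0

100.0 pulls


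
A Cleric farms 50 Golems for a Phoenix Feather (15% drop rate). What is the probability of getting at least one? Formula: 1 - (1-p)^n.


P(at least one) = 1 - P(none) = 1 - (1-p)^n
p = 15/100 = 0.15
1 - p = 0.85
(1 - p)^50 = 0.85^50 = 0.000296
P(at least one) = 1 - 0.000296 = 0.9997

0.9997


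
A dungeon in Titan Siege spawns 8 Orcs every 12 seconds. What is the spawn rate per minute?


Spawns per minute = count * (60 / interval)
= 8 * (60 / 12)
= 8 * 5.0
= 40.0

40.0 per minute


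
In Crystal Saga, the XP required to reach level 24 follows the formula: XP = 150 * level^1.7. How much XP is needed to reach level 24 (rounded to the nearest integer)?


XP = 150 * level^1.7
Substitute level = 24:
XP = 150 * 24^1.7
= 150 * 222.0031
= 33300

33300 XP


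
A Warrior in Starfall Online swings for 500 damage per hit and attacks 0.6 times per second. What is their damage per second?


DPS = damage * attack_speed
= 500 * 0.6
= 300.0

300.0 DPS


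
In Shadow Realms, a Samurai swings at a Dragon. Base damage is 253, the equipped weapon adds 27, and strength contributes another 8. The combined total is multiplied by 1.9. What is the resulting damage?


Sum base + weapon + str = 253 + 27 + 8 = 288
Multiply by 1.9:
288 * 1.9 = 547.2

547.2 damage


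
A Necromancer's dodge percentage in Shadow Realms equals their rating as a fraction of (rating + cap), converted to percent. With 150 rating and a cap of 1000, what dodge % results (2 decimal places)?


dodge% = 150 / (150 + 1000) * 100
= 150 / 1150 * 100
= 0.130435 * 100
= 13.04%

13.04%


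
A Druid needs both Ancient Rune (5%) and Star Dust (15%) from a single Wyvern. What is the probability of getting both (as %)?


For independent events, P(both) = P(A) * P(B)
= 5% * 15%
= 75 / 100 %
= 0.75%

0.75%


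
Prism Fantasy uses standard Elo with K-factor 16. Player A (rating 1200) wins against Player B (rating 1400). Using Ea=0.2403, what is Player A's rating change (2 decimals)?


Elo update: delta = K * (S - Ea), where S = 1 (wins)
S - Ea = 1 - 0.2403 = 0.7597
Rating change = 16 * 0.7597
= 12.16

12.16 rating points


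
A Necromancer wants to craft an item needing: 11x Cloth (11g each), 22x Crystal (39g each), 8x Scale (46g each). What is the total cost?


Cost breakdown:
  Cloth: 11 * 11 = 121
  Crystal: 22 * 39 = 858
  Scale: 8 * 46 = 368
Total = 121 + 858 + 368 = 1347

1347 gold


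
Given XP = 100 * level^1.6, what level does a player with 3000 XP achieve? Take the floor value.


XP = 100 * level^1.6, so level = (XP / 100)^(1/1.6)
= (3000 / 100)^(1/1.6)
= 30.0^0.625
= 8.3792
Floor: level = 8

level 8


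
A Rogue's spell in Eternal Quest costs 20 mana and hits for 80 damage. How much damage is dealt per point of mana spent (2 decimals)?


Efficiency = damage / mana
= 80 / 20
= 4.00

4.00 dmg/mana


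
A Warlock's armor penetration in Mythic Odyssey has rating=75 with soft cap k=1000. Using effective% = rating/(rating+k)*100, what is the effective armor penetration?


effective% = rating / (rating + k) * 100
= 75 / (75 + 1000) * 100
= 75 / 1075 * 100
= 0.069767 * 100
= 6.98%

6.98%


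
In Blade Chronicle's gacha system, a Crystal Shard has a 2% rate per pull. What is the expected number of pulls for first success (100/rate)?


Expected pulls for a geometric distribution = 1/p = 100 / rate%
= 100 / 2
= 50.0

50.0 pulls


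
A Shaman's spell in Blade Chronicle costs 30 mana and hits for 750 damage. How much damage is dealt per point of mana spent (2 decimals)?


Efficiency = damage / mana
= 750 / 30
= 25.00

25.00 dmg/mana


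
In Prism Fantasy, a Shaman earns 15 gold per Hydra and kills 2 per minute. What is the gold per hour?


Gold per minute = 15 * 2 = 30
Gold per hour = 30 * 60 = 1800

1800 gold/hour


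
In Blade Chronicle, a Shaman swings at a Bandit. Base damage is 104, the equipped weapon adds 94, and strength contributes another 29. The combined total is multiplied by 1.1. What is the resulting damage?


Sum base + weapon + str = 104 + 94 + 29 = 227
Multiply by 1.1:
227 * 1.1 = 249.7

249.7 damage


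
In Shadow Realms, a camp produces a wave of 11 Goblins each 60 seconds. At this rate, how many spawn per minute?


Spawns per minute = count * (60 / interval)
= 11 * (60 / 60)
= 11 * 1.0
= 11.0

11.0 per minute


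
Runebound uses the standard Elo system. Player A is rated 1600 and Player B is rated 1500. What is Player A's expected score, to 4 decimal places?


Elo expected score: Ea = 1/(1 + 10^((Rb-Ra)/400))
Rb - Ra = 1500 - 1600 = -100
(Rb-Ra)/400 = -100/400 = -0.25
10^-0.25 = 0.562341
Ea = 1/(1 + 0.562341) = 1/1.562341 = 0.6401

0.6401


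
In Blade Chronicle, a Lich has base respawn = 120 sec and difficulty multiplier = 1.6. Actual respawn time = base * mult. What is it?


Respawn time = base * multiplier
= 120 * 1.6
= 192.0 seconds

192.0 seconds


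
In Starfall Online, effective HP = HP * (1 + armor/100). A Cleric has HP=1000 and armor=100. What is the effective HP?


EHP = 1000 * (1 + 100/100)
= 1000 * (1 + 1.0)
= 1000 * 2.0
= 2000.0

2000.0 EHP


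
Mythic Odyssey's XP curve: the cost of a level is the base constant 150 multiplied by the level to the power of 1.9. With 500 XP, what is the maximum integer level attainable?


XP = 150 * level^1.9, so level = (XP / 150)^(1/1.9)
= (500 / 150)^(1/1.9)
= 3.3333^0.5263
= 1.8845
Floor: level = 1

level 1


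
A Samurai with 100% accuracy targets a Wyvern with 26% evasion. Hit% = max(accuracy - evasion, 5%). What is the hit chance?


accuracy - evasion = 100 - 26 = 74
Apply floor: max(74, 5) = 74
Hit chance = 74%

74%


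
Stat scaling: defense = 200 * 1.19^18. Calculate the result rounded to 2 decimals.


value = base * growth^level
= 200 * 1.19^18
= 200 * 22.900518
= 4580.10

4580.10 defense


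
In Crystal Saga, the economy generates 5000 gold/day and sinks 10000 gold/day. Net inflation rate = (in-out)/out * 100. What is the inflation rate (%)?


Net gold = 5000 - 10000 = -5000
Inflation rate = net / sunk * 100 = -5000 / 10000 * 100
= -0.5 * 100
= -50.00%

-50.00%


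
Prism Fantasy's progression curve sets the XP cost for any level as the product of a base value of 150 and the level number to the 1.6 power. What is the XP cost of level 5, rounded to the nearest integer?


XP = 150 * level^1.6
Substitute level = 5:
XP = 150 * 5^1.6
= 150 * 13.1326
= 1970

1970 XP


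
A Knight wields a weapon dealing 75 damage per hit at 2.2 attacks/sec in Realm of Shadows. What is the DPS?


DPS = damage * attack_speed
= 75 * 2.2
= 165.0

165.0 DPS


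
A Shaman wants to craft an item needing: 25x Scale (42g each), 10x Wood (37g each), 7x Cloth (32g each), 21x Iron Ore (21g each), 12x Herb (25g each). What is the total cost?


Cost breakdown:
  Scale: 25 * 42 = 1050
  Wood: 10 * 37 = 370
  Cloth: 7 * 32 = 224
  Iron Ore: 21 * 21 = 441
  Herb: 12 * 25 = 300
Total = 1050 + 370 + 224 + 441 + 300 = 2385

2385 gold


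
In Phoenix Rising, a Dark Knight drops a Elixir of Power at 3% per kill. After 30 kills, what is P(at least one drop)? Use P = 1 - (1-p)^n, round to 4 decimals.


P(at least one) = 1 - P(none) = 1 - (1-p)^n
p = 3/100 = 0.03
1 - p = 0.97
(1 - p)^30 = 0.97^30 = 0.401007
P(at least one) = 1 - 0.401007 = 0.5990

0.5990


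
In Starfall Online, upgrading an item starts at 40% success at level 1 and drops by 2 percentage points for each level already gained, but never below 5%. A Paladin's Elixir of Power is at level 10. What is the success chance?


raw_rate = 40 - 2 * (10 - 1)
= 40 - 2 * 9
= 40 - 18
= 22
Apply floor: max(22, 5) = 22%

22%


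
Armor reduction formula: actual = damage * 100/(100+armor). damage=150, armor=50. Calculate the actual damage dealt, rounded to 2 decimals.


actual = 150 * 100 / (100 + 50)
= 150 * 100 / 150
= 15000 / 150
= 100.00

100.00 damage


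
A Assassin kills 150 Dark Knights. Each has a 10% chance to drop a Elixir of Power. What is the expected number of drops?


Expected drops = kills * (drop_rate / 100)
= 150 * (10 / 100)
= 150 * 0.1
= 15.0

15.0 drops


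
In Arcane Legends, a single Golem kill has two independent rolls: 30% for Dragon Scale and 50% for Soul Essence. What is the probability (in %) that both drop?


For independent events, P(both) = P(A) * P(B)
= 30% * 50%
= 1500 / 100 %
= 15.0%

15.0%


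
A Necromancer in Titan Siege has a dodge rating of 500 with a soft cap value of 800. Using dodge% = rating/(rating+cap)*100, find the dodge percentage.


dodge% = 500 / (500 + 800) * 100
= 500 / 1300 * 100
= 0.384615 * 100
= 38.46%

38.46%


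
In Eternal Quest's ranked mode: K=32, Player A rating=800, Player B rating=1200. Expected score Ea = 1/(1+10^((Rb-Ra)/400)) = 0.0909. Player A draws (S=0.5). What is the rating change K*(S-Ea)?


Elo update: delta = K * (S - Ea), where S = 0.5 (draws)
S - Ea = 0.5 - 0.0909 = 0.4091
Rating change = 32 * 0.4091
= 13.09

13.09 rating points


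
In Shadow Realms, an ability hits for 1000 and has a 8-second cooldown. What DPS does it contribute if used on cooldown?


DPS = damage / cooldown
= 1000 / 8
= 125.00

125.00 DPS


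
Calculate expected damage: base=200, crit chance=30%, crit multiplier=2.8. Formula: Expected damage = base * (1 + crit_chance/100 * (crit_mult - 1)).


E[dmg] = base * (1 + crit_chance * (crit_mult - 1))
cc as decimal = 30/100 = 0.3
cm - 1 = 2.8 - 1 = 1.8
Bonus factor = 0.3 * 1.8 = 0.54
Total multiplier = 1 + 0.54 = 1.54
Expected damage = 200 * 1.54 = 308.00

308.00 damage


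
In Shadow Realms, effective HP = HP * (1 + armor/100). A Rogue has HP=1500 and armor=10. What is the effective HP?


EHP = 1500 * (1 + 10/100)
= 1500 * (1 + 0.1)
= 1500 * 1.1
= 1650.0

1650.0 EHP


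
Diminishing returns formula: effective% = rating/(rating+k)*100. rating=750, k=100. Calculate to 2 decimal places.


effective% = rating / (rating + k) * 100
= 750 / (750 + 100) * 100
= 750 / 850 * 100
= 0.882353 * 100
= 88.24%

88.24%


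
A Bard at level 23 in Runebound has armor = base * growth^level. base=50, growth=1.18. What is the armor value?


value = base * growth^level
= 50 * 1.18^23
= 50 * 45.007632
= 2250.38

2250.38 armor


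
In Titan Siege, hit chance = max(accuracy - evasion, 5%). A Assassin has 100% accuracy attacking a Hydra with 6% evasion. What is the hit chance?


accuracy - evasion = 100 - 6 = 94
Apply floor: max(94, 5) = 94
Hit chance = 94%

94%


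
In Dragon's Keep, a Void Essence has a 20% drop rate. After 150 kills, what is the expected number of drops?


Expected drops = kills * (drop_rate / 100)
= 150 * (20 / 100)
= 150 * 0.2
= 30.0

30.0 drops


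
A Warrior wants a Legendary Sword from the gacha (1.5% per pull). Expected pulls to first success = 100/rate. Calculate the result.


Expected pulls for a geometric distribution = 1/p = 100 / rate%
= 100 / 1.5
= 66.67

66.67 pulls


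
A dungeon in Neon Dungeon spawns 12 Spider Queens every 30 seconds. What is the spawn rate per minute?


Spawns per minute = count * (60 / interval)
= 12 * (60 / 30)
= 12 * 2.0
= 24.0

24.0 per minute


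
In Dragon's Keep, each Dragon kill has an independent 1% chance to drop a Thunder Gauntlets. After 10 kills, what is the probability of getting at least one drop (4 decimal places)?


P(at least one) = 1 - P(none) = 1 - (1-p)^n
p = 1/100 = 0.01
1 - p = 0.99
(1 - p)^10 = 0.99^10 = 0.904382
P(at least one) = 1 - 0.904382 = 0.0956

0.0956


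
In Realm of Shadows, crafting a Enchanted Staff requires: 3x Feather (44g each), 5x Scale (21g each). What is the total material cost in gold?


Cost breakdown:
  Feather: 3 * 44 = 132
  Scale: 5 * 21 = 105
Total = 132 + 105 = 237

237 gold


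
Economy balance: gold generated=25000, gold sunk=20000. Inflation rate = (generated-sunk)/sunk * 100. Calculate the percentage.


Net gold = 25000 - 20000 = 5000
Inflation rate = net / sunk * 100 = 5000 / 20000 * 100
= 0.25 * 100
= 25.00%

25.00%


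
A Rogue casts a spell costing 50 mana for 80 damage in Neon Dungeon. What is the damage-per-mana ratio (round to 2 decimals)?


Efficiency = damage / mana
= 80 / 50
= 1.60

1.60 dmg/mana


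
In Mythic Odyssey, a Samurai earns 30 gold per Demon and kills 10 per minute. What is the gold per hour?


Gold per minute = 30 * 10 = 300
Gold per hour = 300 * 60 = 18000

18000 gold/hour


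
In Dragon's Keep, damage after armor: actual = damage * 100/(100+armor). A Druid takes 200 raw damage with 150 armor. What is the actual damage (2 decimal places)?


actual = 200 * 100 / (100 + 150)
= 200 * 100 / 250
= 20000 / 250
= 80.00

80.00 damage


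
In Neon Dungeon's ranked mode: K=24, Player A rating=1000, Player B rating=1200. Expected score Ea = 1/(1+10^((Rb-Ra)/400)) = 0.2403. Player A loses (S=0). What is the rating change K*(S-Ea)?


Elo update: delta = K * (S - Ea), where S = 0 (loses)
S - Ea = 0 - 0.2403 = -0.2403
Rating change = 24 * -0.2403
= -5.77

-5.77 rating points


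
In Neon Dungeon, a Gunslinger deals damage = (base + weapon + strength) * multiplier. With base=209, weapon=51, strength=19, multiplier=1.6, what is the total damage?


Sum base + weapon + str = 209 + 51 + 19 = 279
Multiply by 1.6:
279 * 1.6 = 446.4

446.4 damage


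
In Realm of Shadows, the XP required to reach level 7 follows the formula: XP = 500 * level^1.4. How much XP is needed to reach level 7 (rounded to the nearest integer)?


XP = 500 * level^1.4
Substitute level = 7:
XP = 500 * 7^1.4
= 500 * 15.2453
= 7623

7623 XP


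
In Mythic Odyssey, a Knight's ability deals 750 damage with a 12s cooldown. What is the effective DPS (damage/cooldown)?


DPS = damage / cooldown
= 750 / 12
= 62.50

62.50 DPS


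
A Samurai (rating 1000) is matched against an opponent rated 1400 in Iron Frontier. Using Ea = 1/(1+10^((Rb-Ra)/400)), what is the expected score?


Elo expected score: Ea = 1/(1 + 10^((Rb-Ra)/400))
Rb - Ra = 1400 - 1000 = 400
(Rb-Ra)/400 = 400/400 = 1.0
10^1.0 = 10.0
Ea = 1/(1 + 10.0) = 1/11.0 = 0.0909

0.0909


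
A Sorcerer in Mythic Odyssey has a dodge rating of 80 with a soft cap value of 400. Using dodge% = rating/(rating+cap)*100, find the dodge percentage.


dodge% = 80 / (80 + 400) * 100
= 80 / 480 * 100
= 0.166667 * 100
= 16.67%

16.67%


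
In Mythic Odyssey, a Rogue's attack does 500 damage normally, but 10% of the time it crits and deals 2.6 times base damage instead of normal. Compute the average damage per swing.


E[dmg] = base * (1 + crit_chance * (crit_mult - 1))
cc as decimal = 10/100 = 0.1
cm - 1 = 2.6 - 1 = 1.6
Bonus factor = 0.1 * 1.6 = 0.16
Total multiplier = 1 + 0.16 = 1.16
Expected damage = 500 * 1.16 = 580.00

580.00 damage


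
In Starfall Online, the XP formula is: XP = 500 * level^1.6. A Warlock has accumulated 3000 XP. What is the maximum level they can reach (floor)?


XP = 500 * level^1.6, so level = (XP / 500)^(1/1.6)
= (3000 / 500)^(1/1.6)
= 6.0^0.625
= 3.0644
Floor: level = 3

level 3


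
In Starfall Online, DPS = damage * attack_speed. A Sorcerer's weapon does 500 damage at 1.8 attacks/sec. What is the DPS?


DPS = damage * attack_speed
= 500 * 1.8
= 900.0

900.0 DPS


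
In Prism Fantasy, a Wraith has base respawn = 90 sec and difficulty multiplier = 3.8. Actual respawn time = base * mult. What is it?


Respawn time = base * multiplier
= 90 * 3.8
= 342.0 seconds

342.0 seconds


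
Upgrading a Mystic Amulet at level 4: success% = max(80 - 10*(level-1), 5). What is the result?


raw_rate = 80 - 10 * (4 - 1)
= 80 - 10 * 3
= 80 - 30
= 50
Apply floor: max(50, 5) = 50%

50%


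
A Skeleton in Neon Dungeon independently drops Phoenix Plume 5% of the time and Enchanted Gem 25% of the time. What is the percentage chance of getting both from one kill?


For independent events, P(both) = P(A) * P(B)
= 5% * 25%
= 125 / 100 %
= 1.25%

1.25%


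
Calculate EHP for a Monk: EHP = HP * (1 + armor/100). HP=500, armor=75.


EHP = 500 * (1 + 75/100)
= 500 * (1 + 0.75)
= 500 * 1.75
= 875.0

875.0 EHP


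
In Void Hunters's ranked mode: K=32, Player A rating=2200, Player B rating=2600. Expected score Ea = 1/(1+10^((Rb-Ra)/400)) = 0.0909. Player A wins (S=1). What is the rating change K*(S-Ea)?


Elo update: delta = K * (S - Ea), where S = 1 (wins)
S - Ea = 1 - 0.0909 = 0.9091
Rating change = 32 * 0.9091
= 29.09

29.09 rating points


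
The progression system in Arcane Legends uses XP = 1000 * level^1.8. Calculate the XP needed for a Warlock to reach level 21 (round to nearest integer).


XP = 1000 * level^1.8
Substitute level = 21:
XP = 1000 * 21^1.8
= 1000 * 239.8804
= 239880

239880 XP


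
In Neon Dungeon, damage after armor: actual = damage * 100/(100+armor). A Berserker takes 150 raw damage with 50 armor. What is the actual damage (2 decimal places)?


actual = 150 * 100 / (100 + 50)
= 150 * 100 / 150
= 15000 / 150
= 100.00

100.00 damage


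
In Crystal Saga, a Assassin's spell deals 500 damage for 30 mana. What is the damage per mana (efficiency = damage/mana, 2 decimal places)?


Efficiency = damage / mana
= 500 / 30
= 16.67

16.67 dmg/mana


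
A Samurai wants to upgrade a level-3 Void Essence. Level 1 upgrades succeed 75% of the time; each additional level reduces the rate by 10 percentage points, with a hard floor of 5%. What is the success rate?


raw_rate = 75 - 10 * (3 - 1)
= 75 - 10 * 2
= 75 - 20
= 55
Apply floor: max(55, 5) = 55%

55%


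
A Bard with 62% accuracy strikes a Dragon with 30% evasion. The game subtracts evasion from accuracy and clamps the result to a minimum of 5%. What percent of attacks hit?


accuracy - evasion = 62 - 30 = 32
Apply floor: max(32, 5) = 32
Hit chance = 32%

32%


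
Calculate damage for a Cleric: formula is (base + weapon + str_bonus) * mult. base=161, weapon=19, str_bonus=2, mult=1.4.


Sum base + weapon + str = 161 + 19 + 2 = 182
Multiply by 1.4:
182 * 1.4 = 254.8

254.8 damage


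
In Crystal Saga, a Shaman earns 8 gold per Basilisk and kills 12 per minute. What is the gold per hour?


Gold per minute = 8 * 12 = 96
Gold per hour = 96 * 60 = 5760

5760 gold/hour


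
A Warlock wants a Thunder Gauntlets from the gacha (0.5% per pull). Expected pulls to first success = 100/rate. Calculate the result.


Expected pulls for a geometric distribution = 1/p = 100 / rate%
= 100 / 0.5
= 200.0

200.0 pulls


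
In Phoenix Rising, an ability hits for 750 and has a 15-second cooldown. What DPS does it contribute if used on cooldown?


DPS = damage / cooldown
= 750 / 15
= 50.00

50.00 DPS


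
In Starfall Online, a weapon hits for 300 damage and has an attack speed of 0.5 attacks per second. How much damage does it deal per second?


DPS = damage * attack_speed
= 300 * 0.5
= 150.0

150.0 DPS


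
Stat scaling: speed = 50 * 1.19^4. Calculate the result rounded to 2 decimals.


value = base * growth^level
= 50 * 1.19^4
= 50 * 2.005339
= 100.27

100.27 speed


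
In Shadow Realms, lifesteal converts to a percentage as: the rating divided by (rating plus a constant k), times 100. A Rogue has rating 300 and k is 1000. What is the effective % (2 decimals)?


effective% = rating / (rating + k) * 100
= 300 / (300 + 1000) * 100
= 300 / 1300 * 100
= 0.230769 * 100
= 23.08%

23.08%


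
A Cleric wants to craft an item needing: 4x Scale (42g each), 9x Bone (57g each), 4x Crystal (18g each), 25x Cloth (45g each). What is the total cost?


Cost breakdown:
  Scale: 4 * 42 = 168
  Bone: 9 * 57 = 513
  Crystal: 4 * 18 = 72
  Cloth: 25 * 45 = 1125
Total = 168 + 513 + 72 + 1125 = 1878

1878 gold


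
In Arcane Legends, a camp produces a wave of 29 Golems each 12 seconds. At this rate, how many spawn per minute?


Spawns per minute = count * (60 / interval)
= 29 * (60 / 12)
= 29 * 5.0
= 145.0

145.0 per minute


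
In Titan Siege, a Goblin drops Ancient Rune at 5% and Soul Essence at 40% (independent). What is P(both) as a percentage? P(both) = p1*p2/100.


For independent events, P(both) = P(A) * P(B)
= 5% * 40%
= 200 / 100 %
= 2.0%

2.0%


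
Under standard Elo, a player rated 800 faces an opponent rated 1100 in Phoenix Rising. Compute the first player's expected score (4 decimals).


Elo expected score: Ea = 1/(1 + 10^((Rb-Ra)/400))
Rb - Ra = 1100 - 800 = 300
(Rb-Ra)/400 = 300/400 = 0.75
10^0.75 = 5.623413
Ea = 1/(1 + 5.623413) = 1/6.623413 = 0.1510

0.1510


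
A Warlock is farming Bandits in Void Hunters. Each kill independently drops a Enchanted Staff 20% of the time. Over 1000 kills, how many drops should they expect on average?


Expected drops = kills * (drop_rate / 100)
= 1000 * (20 / 100)
= 1000 * 0.2
= 200.0

200.0 drops


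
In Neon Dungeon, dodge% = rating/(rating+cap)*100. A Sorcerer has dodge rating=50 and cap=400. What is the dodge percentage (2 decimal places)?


dodge% = 50 / (50 + 400) * 100
= 50 / 450 * 100
= 0.111111 * 100
= 11.11%

11.11%


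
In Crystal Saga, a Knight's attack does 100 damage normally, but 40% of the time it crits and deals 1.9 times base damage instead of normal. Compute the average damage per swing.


E[dmg] = base * (1 + crit_chance * (crit_mult - 1))
cc as decimal = 40/100 = 0.4
cm - 1 = 1.9 - 1 = 0.9
Bonus factor = 0.4 * 0.9 = 0.36
Total multiplier = 1 + 0.36 = 1.36
Expected damage = 100 * 1.36 = 136.00

136.00 damage


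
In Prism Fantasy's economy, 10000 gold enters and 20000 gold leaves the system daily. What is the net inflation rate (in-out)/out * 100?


Net gold = 10000 - 20000 = -10000
Inflation rate = net / sunk * 100 = -10000 / 20000 * 100
= -0.5 * 100
= -50.00%

-50.00%


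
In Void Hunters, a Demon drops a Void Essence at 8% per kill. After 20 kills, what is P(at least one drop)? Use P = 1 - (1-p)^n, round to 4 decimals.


P(at least one) = 1 - P(none) = 1 - (1-p)^n
p = 8/100 = 0.08
1 - p = 0.92
(1 - p)^20 = 0.92^20 = 0.188693
P(at least one) = 1 - 0.188693 = 0.8113

0.8113


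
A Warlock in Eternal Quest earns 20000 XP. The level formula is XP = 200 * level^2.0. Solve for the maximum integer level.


XP = 200 * level^2.0, so level = (XP / 200)^(1/2.0)
= (20000 / 200)^(1/2.0)
= 100.0^0.5
= 10.0
Floor: level = 10

level 10


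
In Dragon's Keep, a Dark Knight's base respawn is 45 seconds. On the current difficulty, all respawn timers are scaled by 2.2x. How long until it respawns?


Respawn time = base * multiplier
= 45 * 2.2
= 99.0 seconds

99.0 seconds


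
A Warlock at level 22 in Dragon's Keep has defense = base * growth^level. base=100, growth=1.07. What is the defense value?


value = base * growth^level
= 100 * 1.07^22
= 100 * 4.430402
= 443.04

443.04 defense


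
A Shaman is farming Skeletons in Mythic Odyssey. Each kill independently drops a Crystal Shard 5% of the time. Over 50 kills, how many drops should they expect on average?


Expected drops = kills * (drop_rate / 100)
= 50 * (5 / 100)
= 50 * 0.05
= 2.5

2.5 drops


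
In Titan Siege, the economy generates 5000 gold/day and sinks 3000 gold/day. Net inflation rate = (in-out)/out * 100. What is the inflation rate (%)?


Net gold = 5000 - 3000 = 2000
Inflation rate = net / sunk * 100 = 2000 / 3000 * 100
= 0.666667 * 100
= 66.67%

66.67%


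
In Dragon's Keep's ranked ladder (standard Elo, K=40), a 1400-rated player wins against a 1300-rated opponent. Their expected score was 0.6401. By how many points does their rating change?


Elo update: delta = K * (S - Ea), where S = 1 (wins)
S - Ea = 1 - 0.6401 = 0.3599
Rating change = 40 * 0.3599
= 14.40

14.40 rating points


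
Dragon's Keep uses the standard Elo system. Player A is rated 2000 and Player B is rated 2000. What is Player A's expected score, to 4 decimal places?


Elo expected score: Ea = 1/(1 + 10^((Rb-Ra)/400))
Rb - Ra = 2000 - 2000 = 0
(Rb-Ra)/400 = 0/400 = 0.0
10^0.0 = 1.0
Ea = 1/(1 + 1.0) = 1/2.0 = 0.5000

0.5000


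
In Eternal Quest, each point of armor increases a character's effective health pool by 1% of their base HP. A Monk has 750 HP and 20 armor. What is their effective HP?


EHP = 750 * (1 + 20/100)
= 750 * (1 + 0.2)
= 750 * 1.2
= 900.0

900.0 EHP


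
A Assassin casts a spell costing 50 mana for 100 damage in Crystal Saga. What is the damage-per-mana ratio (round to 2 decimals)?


Efficiency = damage / mana
= 100 / 50
= 2.00

2.00 dmg/mana


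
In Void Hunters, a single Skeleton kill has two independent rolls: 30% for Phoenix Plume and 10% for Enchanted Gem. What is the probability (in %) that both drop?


For independent events, P(both) = P(A) * P(B)
= 30% * 10%
= 300 / 100 %
= 3.0%

3.0%


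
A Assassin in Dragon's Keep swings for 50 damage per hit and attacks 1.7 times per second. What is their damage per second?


DPS = damage * attack_speed
= 50 * 1.7
= 85.0

85.0 DPS


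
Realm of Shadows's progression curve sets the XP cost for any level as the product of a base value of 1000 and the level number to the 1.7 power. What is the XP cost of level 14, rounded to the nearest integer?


XP = 1000 * level^1.7
Substitute level = 14:
XP = 1000 * 14^1.7
= 1000 * 88.801
= 88801

88801 XP


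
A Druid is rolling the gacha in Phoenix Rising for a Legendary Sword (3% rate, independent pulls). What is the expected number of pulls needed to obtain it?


Expected pulls for a geometric distribution = 1/p = 100 / rate%
= 100 / 3
= 33.33

33.33 pulls


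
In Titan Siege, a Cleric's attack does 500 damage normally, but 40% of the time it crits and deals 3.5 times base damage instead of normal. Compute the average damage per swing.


E[dmg] = base * (1 + crit_chance * (crit_mult - 1))
cc as decimal = 40/100 = 0.4
cm - 1 = 3.5 - 1 = 2.5
Bonus factor = 0.4 * 2.5 = 1.0
Total multiplier = 1 + 1.0 = 2.0
Expected damage = 500 * 2.0 = 1000.00

1000.00 damage


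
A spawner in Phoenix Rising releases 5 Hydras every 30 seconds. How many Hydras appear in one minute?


Spawns per minute = count * (60 / interval)
= 5 * (60 / 30)
= 5 * 2.0
= 10.0

10.0 per minute


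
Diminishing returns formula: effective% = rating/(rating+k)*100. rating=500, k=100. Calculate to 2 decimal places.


effective% = rating / (rating + k) * 100
= 500 / (500 + 100) * 100
= 500 / 600 * 100
= 0.833333 * 100
= 83.33%

83.33%


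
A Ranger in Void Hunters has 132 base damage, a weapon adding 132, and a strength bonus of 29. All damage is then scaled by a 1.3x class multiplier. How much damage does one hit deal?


Sum base + weapon + str = 132 + 132 + 29 = 293
Multiply by 1.3:
293 * 1.3 = 380.9

380.9 damage


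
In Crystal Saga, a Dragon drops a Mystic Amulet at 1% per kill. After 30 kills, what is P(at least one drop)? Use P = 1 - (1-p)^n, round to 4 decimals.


P(at least one) = 1 - P(none) = 1 - (1-p)^n
p = 1/100 = 0.01
1 - p = 0.99
(1 - p)^30 = 0.99^30 = 0.739700
P(at least one) = 1 - 0.739700 = 0.2603

0.2603


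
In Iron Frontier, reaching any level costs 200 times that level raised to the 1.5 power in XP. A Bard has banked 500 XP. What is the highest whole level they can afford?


XP = 200 * level^1.5, so level = (XP / 200)^(1/1.5)
= (500 / 200)^(1/1.5)
= 2.5^0.6667
= 1.842
Floor: level = 1

level 1


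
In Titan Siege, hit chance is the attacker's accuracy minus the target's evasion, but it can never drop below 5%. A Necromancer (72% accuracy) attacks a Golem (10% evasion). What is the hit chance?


accuracy - evasion = 72 - 10 = 62
Apply floor: max(62, 5) = 62
Hit chance = 62%

62%


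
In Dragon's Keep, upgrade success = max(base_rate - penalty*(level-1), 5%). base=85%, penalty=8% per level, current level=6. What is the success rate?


raw_rate = 85 - 8 * (6 - 1)
= 85 - 8 * 5
= 85 - 40
= 45
Apply floor: max(45, 5) = 45%

45%


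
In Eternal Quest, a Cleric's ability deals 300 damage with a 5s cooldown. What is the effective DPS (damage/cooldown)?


DPS = damage / cooldown
= 300 / 5
= 60.00

60.00 DPS


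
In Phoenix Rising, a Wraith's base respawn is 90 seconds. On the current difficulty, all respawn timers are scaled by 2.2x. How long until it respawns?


Respawn time = base * multiplier
= 90 * 2.2
= 198.0 seconds

198.0 seconds


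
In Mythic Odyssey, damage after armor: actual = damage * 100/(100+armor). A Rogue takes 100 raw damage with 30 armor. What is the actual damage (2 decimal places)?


actual = 100 * 100 / (100 + 30)
= 100 * 100 / 130
= 10000 / 130
= 76.92

76.92 damage


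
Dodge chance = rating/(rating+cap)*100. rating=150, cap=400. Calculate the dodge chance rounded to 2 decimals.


dodge% = 150 / (150 + 400) * 100
= 150 / 550 * 100
= 0.272727 * 100
= 27.27%

27.27%


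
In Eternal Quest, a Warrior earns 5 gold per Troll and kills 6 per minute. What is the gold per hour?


Gold per minute = 5 * 6 = 30
Gold per hour = 30 * 60 = 1800

1800 gold/hour


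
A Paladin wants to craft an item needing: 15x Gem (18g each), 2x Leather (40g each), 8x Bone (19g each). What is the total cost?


Cost breakdown:
  Gem: 15 * 18 = 270
  Leather: 2 * 40 = 80
  Bone: 8 * 19 = 152
Total = 270 + 80 + 152 = 502

502 gold


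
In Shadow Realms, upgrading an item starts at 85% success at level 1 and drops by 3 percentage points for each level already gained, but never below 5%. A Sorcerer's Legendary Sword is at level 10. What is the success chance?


raw_rate = 85 - 3 * (10 - 1)
= 85 - 3 * 9
= 85 - 27
= 58
Apply floor: max(58, 5) = 58%

58%


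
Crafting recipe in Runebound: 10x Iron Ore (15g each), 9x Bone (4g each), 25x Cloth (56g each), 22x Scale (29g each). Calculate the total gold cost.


Cost breakdown:
  Iron Ore: 10 * 15 = 150
  Bone: 9 * 4 = 36
  Cloth: 25 * 56 = 1400
  Scale: 22 * 29 = 638
Total = 150 + 36 + 1400 + 638 = 2224

2224 gold
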